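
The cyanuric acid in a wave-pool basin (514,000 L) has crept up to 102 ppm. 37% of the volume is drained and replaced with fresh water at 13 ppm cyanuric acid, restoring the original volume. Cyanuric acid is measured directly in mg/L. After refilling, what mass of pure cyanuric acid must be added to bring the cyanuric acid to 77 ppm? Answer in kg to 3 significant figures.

After draining 37% and refilling: 102 × 0.63 + 13 × 0.37 = 69.07 ppm.
Deficit to target: 77 − 69.07 = 7.93 mg/L.
Mass: 7.93 mg/L × 514,000 L = 4076 g cyanuric acid.

4.08 kg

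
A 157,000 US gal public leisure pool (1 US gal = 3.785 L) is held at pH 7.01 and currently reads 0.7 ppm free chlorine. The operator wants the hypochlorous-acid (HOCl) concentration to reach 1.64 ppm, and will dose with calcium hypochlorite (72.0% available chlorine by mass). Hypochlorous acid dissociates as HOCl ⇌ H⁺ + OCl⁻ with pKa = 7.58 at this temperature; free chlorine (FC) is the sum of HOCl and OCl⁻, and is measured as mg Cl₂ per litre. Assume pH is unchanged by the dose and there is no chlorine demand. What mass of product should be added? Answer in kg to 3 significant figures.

Volume: 157,000 US gal × 3.785 L/gal = 594,245 L.
[OCl⁻]/[HOCl] = 10^(pH − pKa) = 10^(7.01 − 7.58) = 0.2692; fraction as HOCl = 1/(1 + 0.2692) = 0.7879.
Free chlorine required for 1.64 ppm HOCl: 1.64 / 0.7879 = 2.081 ppm.
FC to add: 2.081 − 0.7 = 1.381 mg/L as Cl₂.
Cl₂ equivalent: 1.381 mg/L × 594,245 L = 820.9 g.
Product at 72.0% available Cl: 820.9 / 0.72 = 1140 g.

1.14 kg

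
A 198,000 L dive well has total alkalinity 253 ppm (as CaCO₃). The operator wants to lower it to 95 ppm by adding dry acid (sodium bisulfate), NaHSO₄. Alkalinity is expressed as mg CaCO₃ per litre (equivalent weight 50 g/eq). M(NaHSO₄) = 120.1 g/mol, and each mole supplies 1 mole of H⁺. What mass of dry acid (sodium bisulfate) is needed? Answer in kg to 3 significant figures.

75.1 kg

Alkalinity to neutralize: (253 − 95) = 158 mg/L as CaCO₃ × 198,000 L = 31,280 g as CaCO₃.
Equivalents of H⁺ required: 31,280 ÷ 50 g/eq = 625.7 eq = 625.7 mol NaHSO₄.
Mass of NaHSO₄: 625.7 × 120.1 = 75,140 g.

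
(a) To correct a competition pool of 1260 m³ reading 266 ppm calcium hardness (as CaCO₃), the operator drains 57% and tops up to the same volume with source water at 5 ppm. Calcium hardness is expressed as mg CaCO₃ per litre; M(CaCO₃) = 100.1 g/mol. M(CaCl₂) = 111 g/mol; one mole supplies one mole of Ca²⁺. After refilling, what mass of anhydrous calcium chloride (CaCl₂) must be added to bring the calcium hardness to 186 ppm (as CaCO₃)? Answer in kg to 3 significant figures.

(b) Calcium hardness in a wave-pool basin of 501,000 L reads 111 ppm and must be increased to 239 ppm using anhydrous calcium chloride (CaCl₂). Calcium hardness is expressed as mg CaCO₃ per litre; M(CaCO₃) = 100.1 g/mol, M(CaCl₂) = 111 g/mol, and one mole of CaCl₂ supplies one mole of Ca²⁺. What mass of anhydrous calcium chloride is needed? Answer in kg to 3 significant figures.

(a) 96.1 kg; (b) 71.1 kg

(a) Volume: 1260 m³ = 1,260,000 L.
(a) After draining 57% and refilling: 266 × 0.43 + 5 × 0.57 = 117.23 ppm.
(a) Deficit to target: 186 − 117.23 = 68.77 mg/L.
(a) As CaCO₃: 68.77 mg/L × 1,260,000 L = 86,650 g; ÷ 100.1 = 865.6 mol Ca²⁺.
(a) Mass: 865.6 × 111 = 96,090 g.

(b) Hardness to add: (239 − 111) = 128 mg/L as CaCO₃ × 501,000 L = 64,130 g as CaCO₃.
(b) Moles of Ca²⁺ (1 mol Ca²⁺ ≡ 1 mol CaCO₃): 64,130 / 100.1 g/mol = 640.6 mol.
(b) Mass of CaCl₂: 640.6 × 111 = 71,110 g.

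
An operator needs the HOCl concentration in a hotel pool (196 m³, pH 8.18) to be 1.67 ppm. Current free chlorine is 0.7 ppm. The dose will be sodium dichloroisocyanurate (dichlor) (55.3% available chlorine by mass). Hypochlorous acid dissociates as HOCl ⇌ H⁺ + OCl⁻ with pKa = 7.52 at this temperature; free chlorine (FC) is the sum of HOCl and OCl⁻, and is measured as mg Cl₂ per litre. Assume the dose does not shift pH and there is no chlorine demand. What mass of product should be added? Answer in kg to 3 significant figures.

Volume: 196 m³ = 196,000 L.
[OCl⁻]/[HOCl] = 10^(pH − pKa) = 10^(8.18 − 7.52) = 4.571; fraction as HOCl = 1/(1 + 4.571) = 0.1795.
Free chlorine required for 1.67 ppm HOCl: 1.67 / 0.1795 = 9.303 ppm.
FC to add: 9.303 − 0.7 = 8.603 mg/L as Cl₂.
Cl₂ equivalent: 8.603 mg/L × 196,000 L = 1686 g.
Product at 55.3% available Cl: 1686 / 0.553 = 3049 g.

3.05 kg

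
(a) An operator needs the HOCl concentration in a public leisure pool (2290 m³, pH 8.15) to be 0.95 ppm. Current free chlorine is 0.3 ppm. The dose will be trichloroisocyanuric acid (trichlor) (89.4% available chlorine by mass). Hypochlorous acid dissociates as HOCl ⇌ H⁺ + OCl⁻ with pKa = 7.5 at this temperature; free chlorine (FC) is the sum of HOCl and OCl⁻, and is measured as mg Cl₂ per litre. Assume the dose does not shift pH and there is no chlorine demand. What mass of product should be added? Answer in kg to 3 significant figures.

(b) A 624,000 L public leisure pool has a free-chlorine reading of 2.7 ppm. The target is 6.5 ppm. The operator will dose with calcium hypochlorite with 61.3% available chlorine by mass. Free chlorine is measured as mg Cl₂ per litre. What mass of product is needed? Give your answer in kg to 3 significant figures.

(a) 12.5 kg; (b) 3.87 kg

(a) Volume: 2290 m³ = 2,290,000 L.
(a) [OCl⁻]/[HOCl] = 10^(pH − pKa) = 10^(8.15 − 7.5) = 4.467; fraction as HOCl = 1/(1 + 4.467) = 0.1829.
(a) Free chlorine required for 0.95 ppm HOCl: 0.95 / 0.1829 = 5.193 ppm.
(a) FC to add: 5.193 − 0.3 = 4.893 mg/L as Cl₂.
(a) Cl₂ equivalent: 4.893 mg/L × 2,290,000 L = 11,210 g.
(a) Product at 89.4% available Cl: 11,210 / 0.894 = 12,530 g.

(b) Chlorine deficit: 6.5 − 2.7 = 3.8 ppm = 3.8 mg/L as Cl₂.
(b) Cl₂ equivalent needed: 3.8 mg/L × 624,000 L = 2,371,000 mg = 2371 g.
(b) Product at 61.3% available chlorine: 2371 / 0.613 = 3868 g.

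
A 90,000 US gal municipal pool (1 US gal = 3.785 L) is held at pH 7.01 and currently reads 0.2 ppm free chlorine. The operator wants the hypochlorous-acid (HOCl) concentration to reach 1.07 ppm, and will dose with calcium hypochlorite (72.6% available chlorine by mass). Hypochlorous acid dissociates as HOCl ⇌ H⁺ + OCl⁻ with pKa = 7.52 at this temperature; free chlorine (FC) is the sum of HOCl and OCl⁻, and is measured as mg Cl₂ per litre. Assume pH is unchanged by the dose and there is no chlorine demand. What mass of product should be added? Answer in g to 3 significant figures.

Volume: 90,000 US gal × 3.785 L/gal = 340,650 L.
[OCl⁻]/[HOCl] = 10^(pH − pKa) = 10^(7.01 − 7.52) = 0.309; fraction as HOCl = 1/(1 + 0.309) = 0.7639.
Free chlorine required for 1.07 ppm HOCl: 1.07 / 0.7639 = 1.401 ppm.
FC to add: 1.401 − 0.2 = 1.201 mg/L as Cl₂.
Cl₂ equivalent: 1.201 mg/L × 340,650 L = 409 g.
Product at 72.6% available Cl: 409 / 0.726 = 563.4 g.

563 g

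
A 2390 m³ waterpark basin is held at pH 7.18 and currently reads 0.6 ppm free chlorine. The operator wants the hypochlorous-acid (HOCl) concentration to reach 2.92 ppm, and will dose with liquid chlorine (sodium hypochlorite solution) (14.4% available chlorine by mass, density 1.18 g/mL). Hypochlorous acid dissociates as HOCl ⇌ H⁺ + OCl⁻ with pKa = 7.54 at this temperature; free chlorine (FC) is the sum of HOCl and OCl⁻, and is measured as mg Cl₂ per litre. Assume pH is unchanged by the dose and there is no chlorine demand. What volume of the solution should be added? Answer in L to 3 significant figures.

50.6 L

Volume: 2390 m³ = 2,390,000 L.
[OCl⁻]/[HOCl] = 10^(pH − pKa) = 10^(7.18 − 7.54) = 0.4365; fraction as HOCl = 1/(1 + 0.4365) = 0.6961.
Free chlorine required for 2.92 ppm HOCl: 2.92 / 0.6961 = 4.195 ppm.
FC to add: 4.195 − 0.6 = 3.595 mg/L as Cl₂.
Cl₂ equivalent: 3.595 mg/L × 2,390,000 L = 8591 g.
Product at 14.4% available Cl: 8591 / 0.144 = 59,660 g.
Volume: 59,660 g ÷ 1.18 g/mL = 50,560 mL.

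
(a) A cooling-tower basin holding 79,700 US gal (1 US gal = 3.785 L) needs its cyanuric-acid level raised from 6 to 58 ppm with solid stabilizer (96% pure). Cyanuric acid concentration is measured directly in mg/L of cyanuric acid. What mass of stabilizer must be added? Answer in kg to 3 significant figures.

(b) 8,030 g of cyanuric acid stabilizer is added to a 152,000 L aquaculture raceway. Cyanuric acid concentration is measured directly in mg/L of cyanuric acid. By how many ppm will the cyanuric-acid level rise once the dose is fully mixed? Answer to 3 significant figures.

(a) 16.3 kg; (b) 52.8 ppm

(a) Volume: 79,700 US gal × 3.785 L/gal = 301,664 L.
(a) CYA to add: (58 − 6) = 52 mg/L × 301,664 L = 15,690 g cyanuric acid.
(a) At 96% purity: 15,690 / 0.96 = 16,340 g product.

(b) Rise: 8,030 g / 152,000 L × 1000 = 52.83 mg/L.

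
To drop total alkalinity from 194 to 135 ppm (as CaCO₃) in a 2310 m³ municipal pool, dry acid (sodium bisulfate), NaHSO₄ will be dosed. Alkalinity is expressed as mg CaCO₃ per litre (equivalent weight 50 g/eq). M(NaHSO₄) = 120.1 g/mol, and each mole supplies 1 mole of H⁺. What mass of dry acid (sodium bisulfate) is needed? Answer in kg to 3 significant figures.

Volume: 2310 m³ = 2,310,000 L.
Alkalinity to neutralize: (194 − 135) = 59 mg/L as CaCO₃ × 2,310,000 L = 136,300 g as CaCO₃.
Equivalents of H⁺ required: 136,300 ÷ 50 g/eq = 2726 eq = 2726 mol NaHSO₄.
Mass of NaHSO₄: 2726 × 120.1 = 327,400 g.

327 kg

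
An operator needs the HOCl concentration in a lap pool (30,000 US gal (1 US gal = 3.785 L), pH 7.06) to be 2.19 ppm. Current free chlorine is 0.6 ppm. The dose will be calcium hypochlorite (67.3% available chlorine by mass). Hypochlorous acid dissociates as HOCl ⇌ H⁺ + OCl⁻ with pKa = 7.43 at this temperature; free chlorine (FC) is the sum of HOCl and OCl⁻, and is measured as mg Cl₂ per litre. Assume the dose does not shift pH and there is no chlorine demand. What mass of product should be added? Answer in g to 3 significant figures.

Volume: 30,000 US gal × 3.785 L/gal = 113,550 L.
[OCl⁻]/[HOCl] = 10^(pH − pKa) = 10^(7.06 − 7.43) = 0.4266; fraction as HOCl = 1/(1 + 0.4266) = 0.701.
Free chlorine required for 2.19 ppm HOCl: 2.19 / 0.701 = 3.124 ppm.
FC to add: 3.124 − 0.6 = 2.524 mg/L as Cl₂.
Cl₂ equivalent: 2.524 mg/L × 113,550 L = 286.6 g.
Product at 67.3% available Cl: 286.6 / 0.673 = 425.9 g.

426 g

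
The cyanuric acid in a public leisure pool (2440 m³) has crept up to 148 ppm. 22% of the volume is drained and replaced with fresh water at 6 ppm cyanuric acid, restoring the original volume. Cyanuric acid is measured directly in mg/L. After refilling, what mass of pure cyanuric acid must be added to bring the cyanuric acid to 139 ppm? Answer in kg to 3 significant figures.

Volume: 2440 m³ = 2,440,000 L.
After draining 22% and refilling: 148 × 0.78 + 6 × 0.22 = 116.76 ppm.
Deficit to target: 139 − 116.76 = 22.24 mg/L.
Mass: 22.24 mg/L × 2,440,000 L = 54,270 g cyanuric acid.

54.3 kg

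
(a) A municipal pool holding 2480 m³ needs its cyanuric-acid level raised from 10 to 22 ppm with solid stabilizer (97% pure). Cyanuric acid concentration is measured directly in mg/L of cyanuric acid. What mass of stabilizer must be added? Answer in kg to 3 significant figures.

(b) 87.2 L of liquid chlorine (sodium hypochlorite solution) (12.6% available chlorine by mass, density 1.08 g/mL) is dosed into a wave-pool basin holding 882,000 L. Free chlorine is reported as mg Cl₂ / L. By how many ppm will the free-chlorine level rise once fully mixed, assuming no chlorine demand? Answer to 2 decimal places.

(a) 30.7 kg; (b) 13.45 ppm

(a) Volume: 2480 m³ = 2,480,000 L.
(a) CYA to add: (22 − 10) = 12 mg/L × 2,480,000 L = 29,760 g cyanuric acid.
(a) At 97% purity: 29,760 / 0.97 = 30,680 g product.

(b) Mass of solution: 87.2 L × 1000 mL/L × 1.08 g/mL = 94,180 g.
(b) Available chlorine delivered: 94,180 g × 0.126 = 11,870 g as Cl₂.
(b) Concentration rise: 11,870 g / 882,000 L = 13.45 mg/L = 13.45 ppm.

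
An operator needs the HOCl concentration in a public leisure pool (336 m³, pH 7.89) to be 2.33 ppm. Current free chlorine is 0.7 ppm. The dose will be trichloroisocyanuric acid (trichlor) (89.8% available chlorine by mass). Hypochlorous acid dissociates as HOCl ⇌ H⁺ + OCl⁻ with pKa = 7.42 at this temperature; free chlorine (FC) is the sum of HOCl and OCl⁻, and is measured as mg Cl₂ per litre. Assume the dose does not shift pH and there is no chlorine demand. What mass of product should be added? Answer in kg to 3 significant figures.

3.18 kg

Volume: 336 m³ = 336,000 L.
[OCl⁻]/[HOCl] = 10^(pH − pKa) = 10^(7.89 − 7.42) = 2.951; fraction as HOCl = 1/(1 + 2.951) = 0.2531.
Free chlorine required for 2.33 ppm HOCl: 2.33 / 0.2531 = 9.206 ppm.
FC to add: 9.206 − 0.7 = 8.506 mg/L as Cl₂.
Cl₂ equivalent: 8.506 mg/L × 336,000 L = 2858 g.
Product at 89.8% available Cl: 2858 / 0.898 = 3183 g.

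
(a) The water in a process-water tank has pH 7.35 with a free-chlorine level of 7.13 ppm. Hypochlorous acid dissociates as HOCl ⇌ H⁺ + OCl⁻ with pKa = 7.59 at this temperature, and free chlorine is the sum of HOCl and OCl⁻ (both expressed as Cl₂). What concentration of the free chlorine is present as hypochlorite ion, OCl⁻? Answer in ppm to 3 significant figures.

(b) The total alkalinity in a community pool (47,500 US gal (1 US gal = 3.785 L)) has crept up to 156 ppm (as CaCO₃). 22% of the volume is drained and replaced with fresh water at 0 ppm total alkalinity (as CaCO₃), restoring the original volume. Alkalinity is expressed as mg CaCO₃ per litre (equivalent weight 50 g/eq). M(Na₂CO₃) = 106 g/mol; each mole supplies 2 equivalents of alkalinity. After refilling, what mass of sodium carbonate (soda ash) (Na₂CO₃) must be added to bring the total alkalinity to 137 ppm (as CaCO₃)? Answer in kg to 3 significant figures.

(a) 2.60 ppm; (b) 2.92 kg

(a) [OCl⁻]/[HOCl] = 10^(pH − pKa) = 10^(7.35 − 7.59) = 10^-0.24 = 0.5754.
(a) Fraction as HOCl = 1 / (1 + 0.5754) = 0.6347.
(a) OCl⁻ = (1 − 0.6347) × 7.13 ppm = 2.604 ppm.

(b) Volume: 47,500 US gal × 3.785 L/gal = 179,788 L.
(b) After draining 22% and refilling: 156 × 0.78 + 0 × 0.22 = 121.68 ppm.
(b) Deficit to target: 137 − 121.68 = 15.32 mg/L.
(b) As CaCO₃: 15.32 mg/L × 179,788 L = 2754 g; ÷ 50 g/eq ÷ 2 = 27.54 mol Na₂CO₃.
(b) Mass: 27.54 × 106 = 2920 g.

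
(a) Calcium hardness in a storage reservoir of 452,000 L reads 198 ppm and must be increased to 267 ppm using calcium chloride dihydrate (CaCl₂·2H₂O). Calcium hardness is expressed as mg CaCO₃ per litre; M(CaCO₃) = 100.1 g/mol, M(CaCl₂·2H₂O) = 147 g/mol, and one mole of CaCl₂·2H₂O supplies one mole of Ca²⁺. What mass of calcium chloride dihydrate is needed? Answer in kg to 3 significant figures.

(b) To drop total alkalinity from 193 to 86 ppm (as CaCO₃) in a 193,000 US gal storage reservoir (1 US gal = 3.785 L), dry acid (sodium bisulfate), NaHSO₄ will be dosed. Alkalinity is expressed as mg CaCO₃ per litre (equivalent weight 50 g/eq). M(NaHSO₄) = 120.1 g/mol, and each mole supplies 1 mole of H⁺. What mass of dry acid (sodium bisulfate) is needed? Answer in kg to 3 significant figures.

(a) 45.8 kg; (b) 188 kg

(a) Hardness to add: (267 − 198) = 69 mg/L as CaCO₃ × 452,000 L = 31,190 g as CaCO₃.
(a) Moles of Ca²⁺ (1 mol Ca²⁺ ≡ 1 mol CaCO₃): 31,190 / 100.1 g/mol = 311.6 mol.
(a) Mass of CaCl₂·2H₂O: 311.6 × 147 = 45,800 g.

(b) Volume: 193,000 US gal × 3.785 L/gal = 730,505 L.
(b) Alkalinity to neutralize: (193 − 86) = 107 mg/L as CaCO₃ × 730,505 L = 78,160 g as CaCO₃.
(b) Equivalents of H⁺ required: 78,160 ÷ 50 g/eq = 1563 eq = 1563 mol NaHSO₄.
(b) Mass of NaHSO₄: 1563 × 120.1 = 187,800 g.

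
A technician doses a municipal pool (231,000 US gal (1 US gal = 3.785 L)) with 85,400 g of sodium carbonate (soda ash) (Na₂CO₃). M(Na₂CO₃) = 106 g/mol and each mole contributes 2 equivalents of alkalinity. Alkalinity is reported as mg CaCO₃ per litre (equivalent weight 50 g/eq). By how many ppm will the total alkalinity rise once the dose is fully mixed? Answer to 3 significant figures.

92.1 ppm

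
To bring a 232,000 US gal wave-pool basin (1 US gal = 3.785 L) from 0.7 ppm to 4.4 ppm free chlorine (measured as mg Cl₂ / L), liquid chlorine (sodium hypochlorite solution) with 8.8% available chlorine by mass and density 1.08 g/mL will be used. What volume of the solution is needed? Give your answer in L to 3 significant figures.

34.2 L

Volume: 232,000 US gal × 3.785 L/gal = 878,120 L.
Chlorine deficit: 4.4 − 0.7 = 3.7 ppm = 3.7 mg/L as Cl₂.
Cl₂ equivalent needed: 3.7 mg/L × 878,120 L = 3,249,000 mg = 3249 g.
Product at 8.8% available chlorine: 3249 / 0.088 = 36,920 g.
Volume at density 1.08 g/mL: 36,920 g ÷ 1.08 g/mL = 34,190 mL.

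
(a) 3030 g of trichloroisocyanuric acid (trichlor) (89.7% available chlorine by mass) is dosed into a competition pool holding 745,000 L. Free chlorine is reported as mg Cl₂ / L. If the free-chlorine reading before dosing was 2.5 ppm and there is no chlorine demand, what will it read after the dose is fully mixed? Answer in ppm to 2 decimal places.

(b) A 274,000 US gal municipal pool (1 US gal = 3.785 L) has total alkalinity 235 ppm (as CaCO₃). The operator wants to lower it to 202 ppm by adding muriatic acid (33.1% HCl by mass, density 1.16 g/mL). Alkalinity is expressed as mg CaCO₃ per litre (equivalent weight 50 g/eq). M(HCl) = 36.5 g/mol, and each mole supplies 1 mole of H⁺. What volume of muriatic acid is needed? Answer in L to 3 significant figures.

(a) Available chlorine delivered: 3030 g × 0.897 = 2718 g as Cl₂.
(a) Concentration rise: 2718 g / 745,000 L = 3.648 mg/L = 3.65 ppm.
(a) Final FC: 2.5 + 3.65 = 6.15 ppm.

(b) Volume: 274,000 US gal × 3.785 L/gal = 1,037,090 L.
(b) Alkalinity to neutralize: (235 − 202) = 33 mg/L as CaCO₃ × 1,037,090 L = 34,220 g as CaCO₃.
(b) Equivalents of H⁺ required: 34,220 ÷ 50 g/eq = 684.5 eq = 684.5 mol HCl.
(b) Mass of HCl: 684.5 × 36.5 = 24,980 g.
(b) Mass of 33.1% solution: 24,980 / 0.331 = 75,480 g.
(b) Volume: 75,480 g ÷ 1.16 g/mL = 65,070 mL.

(a) 6.15 ppm; (b) 65.1 L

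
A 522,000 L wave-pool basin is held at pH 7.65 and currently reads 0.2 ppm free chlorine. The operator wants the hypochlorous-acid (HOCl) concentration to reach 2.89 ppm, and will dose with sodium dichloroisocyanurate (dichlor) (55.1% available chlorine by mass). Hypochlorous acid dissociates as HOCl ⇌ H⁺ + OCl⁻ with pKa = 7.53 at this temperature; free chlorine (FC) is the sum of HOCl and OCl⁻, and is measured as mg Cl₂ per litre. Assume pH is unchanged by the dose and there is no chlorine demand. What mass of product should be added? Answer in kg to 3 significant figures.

[OCl⁻]/[HOCl] = 10^(pH − pKa) = 10^(7.65 − 7.53) = 1.318; fraction as HOCl = 1/(1 + 1.318) = 0.4314.
Free chlorine required for 2.89 ppm HOCl: 2.89 / 0.4314 = 6.7 ppm.
FC to add: 6.7 − 0.2 = 6.5 mg/L as Cl₂.
Cl₂ equivalent: 6.5 mg/L × 522,000 L = 3393 g.
Product at 55.1% available Cl: 3393 / 0.551 = 6158 g.

6.16 kg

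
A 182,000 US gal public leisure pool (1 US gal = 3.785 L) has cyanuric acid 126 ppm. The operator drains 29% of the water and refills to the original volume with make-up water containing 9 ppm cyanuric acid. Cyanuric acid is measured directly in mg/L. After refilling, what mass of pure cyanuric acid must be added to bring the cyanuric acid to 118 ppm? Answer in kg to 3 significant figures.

17.9 kg

Volume: 182,000 US gal × 3.785 L/gal = 688,870 L.
After draining 29% and refilling: 126 × 0.71 + 9 × 0.29 = 92.07 ppm.
Deficit to target: 118 − 92.07 = 25.93 mg/L.
Mass: 25.93 mg/L × 688,870 L = 17,860 g cyanuric acid.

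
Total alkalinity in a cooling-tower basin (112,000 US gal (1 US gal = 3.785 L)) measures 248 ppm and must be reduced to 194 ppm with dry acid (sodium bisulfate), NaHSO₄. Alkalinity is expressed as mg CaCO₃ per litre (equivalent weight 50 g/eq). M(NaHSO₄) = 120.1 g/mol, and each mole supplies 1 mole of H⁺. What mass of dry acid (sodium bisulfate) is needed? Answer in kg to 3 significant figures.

55.0 kg

Volume: 112,000 US gal × 3.785 L/gal = 423,920 L.
Alkalinity to neutralize: (248 − 194) = 54 mg/L as CaCO₃ × 423,920 L = 22,890 g as CaCO₃.
Equivalents of H⁺ required: 22,890 ÷ 50 g/eq = 457.8 eq = 457.8 mol NaHSO₄.
Mass of NaHSO₄: 457.8 × 120.1 = 54,990 g.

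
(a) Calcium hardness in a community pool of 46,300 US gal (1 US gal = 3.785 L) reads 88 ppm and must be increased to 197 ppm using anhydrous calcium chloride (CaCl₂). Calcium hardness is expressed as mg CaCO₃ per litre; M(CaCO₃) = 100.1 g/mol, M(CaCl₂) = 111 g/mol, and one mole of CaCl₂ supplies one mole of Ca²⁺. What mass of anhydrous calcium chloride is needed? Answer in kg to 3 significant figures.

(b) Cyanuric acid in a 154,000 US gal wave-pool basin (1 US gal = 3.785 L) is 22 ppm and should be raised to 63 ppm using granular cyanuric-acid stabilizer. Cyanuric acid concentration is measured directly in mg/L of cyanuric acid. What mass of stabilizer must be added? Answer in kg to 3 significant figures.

(a) 21.2 kg; (b) 23.9 kg

(a) Volume: 46,300 US gal × 3.785 L/gal = 175,246 L.
(a) Hardness to add: (197 − 88) = 109 mg/L as CaCO₃ × 175,246 L = 19,100 g as CaCO₃.
(a) Moles of Ca²⁺ (1 mol Ca²⁺ ≡ 1 mol CaCO₃): 19,100 / 100.1 g/mol = 190.8 mol.
(a) Mass of CaCl₂: 190.8 × 111 = 21,180 g.

(b) Volume: 154,000 US gal × 3.785 L/gal = 582,890 L.
(b) CYA to add: (63 − 22) = 41 mg/L × 582,890 L = 23,900 g cyanuric acid.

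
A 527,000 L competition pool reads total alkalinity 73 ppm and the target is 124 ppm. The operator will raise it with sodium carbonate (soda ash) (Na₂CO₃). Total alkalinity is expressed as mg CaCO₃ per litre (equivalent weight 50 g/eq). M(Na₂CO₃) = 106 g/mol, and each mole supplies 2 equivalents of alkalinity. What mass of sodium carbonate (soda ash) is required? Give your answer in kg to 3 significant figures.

28.5 kg

Alkalinity to add: (124 − 73) = 51 mg/L as CaCO₃ × 527,000 L = 26,880 g as CaCO₃.
Equivalents: 26,880 g ÷ 50 g/eq = 537.5 eq.
Each mole of Na₂CO₃ supplies 2 eq, so 537.5 / 2 = 268.8 mol.
Mass: 268.8 mol × 106 g/mol = 28,490 g.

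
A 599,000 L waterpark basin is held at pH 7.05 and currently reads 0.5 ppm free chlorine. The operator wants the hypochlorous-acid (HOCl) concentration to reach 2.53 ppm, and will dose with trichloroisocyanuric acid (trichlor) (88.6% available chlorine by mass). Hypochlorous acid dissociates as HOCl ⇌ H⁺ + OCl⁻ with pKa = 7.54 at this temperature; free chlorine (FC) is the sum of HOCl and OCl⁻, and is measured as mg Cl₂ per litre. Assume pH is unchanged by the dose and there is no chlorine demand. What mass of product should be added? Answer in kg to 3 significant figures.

1.93 kg

[OCl⁻]/[HOCl] = 10^(pH − pKa) = 10^(7.05 − 7.54) = 0.3236; fraction as HOCl = 1/(1 + 0.3236) = 0.7555.
Free chlorine required for 2.53 ppm HOCl: 2.53 / 0.7555 = 3.349 ppm.
FC to add: 3.349 − 0.5 = 2.849 mg/L as Cl₂.
Cl₂ equivalent: 2.849 mg/L × 599,000 L = 1706 g.
Product at 88.6% available Cl: 1706 / 0.886 = 1926 g.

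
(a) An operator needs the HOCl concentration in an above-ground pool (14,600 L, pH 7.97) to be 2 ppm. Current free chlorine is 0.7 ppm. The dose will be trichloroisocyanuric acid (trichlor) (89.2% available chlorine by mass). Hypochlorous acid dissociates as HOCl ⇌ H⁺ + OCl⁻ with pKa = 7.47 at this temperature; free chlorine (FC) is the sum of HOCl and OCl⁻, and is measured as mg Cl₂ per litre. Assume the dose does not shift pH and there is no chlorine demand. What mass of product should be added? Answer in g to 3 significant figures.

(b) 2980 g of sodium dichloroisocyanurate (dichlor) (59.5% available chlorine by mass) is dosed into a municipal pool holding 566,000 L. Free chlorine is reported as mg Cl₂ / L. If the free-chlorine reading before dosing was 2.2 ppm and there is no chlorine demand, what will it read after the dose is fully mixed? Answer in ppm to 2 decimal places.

(a) [OCl⁻]/[HOCl] = 10^(pH − pKa) = 10^(7.97 − 7.47) = 3.162; fraction as HOCl = 1/(1 + 3.162) = 0.2403.
(a) Free chlorine required for 2 ppm HOCl: 2 / 0.2403 = 8.325 ppm.
(a) FC to add: 8.325 − 0.7 = 7.625 mg/L as Cl₂.
(a) Cl₂ equivalent: 7.625 mg/L × 14,600 L = 111.3 g.
(a) Product at 89.2% available Cl: 111.3 / 0.892 = 124.8 g.

(b) Available chlorine delivered: 2980 g × 0.595 = 1773 g as Cl₂.
(b) Concentration rise: 1773 g / 566,000 L = 3.133 mg/L = 3.13 ppm.
(b) Final FC: 2.2 + 3.13 = 5.33 ppm.

(a) 125 g; (b) 5.33 ppm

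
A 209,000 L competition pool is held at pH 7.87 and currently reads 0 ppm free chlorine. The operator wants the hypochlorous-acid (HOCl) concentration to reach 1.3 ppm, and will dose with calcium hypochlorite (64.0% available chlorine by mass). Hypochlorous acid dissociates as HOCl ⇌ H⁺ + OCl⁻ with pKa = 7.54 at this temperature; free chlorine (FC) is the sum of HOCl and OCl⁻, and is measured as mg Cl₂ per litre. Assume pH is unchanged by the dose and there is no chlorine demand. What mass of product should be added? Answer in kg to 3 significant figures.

1.33 kg

[OCl⁻]/[HOCl] = 10^(pH − pKa) = 10^(7.87 − 7.54) = 2.138; fraction as HOCl = 1/(1 + 2.138) = 0.3187.
Free chlorine required for 1.3 ppm HOCl: 1.3 / 0.3187 = 4.079 ppm.
FC to add: 4.079 − 0 = 4.079 mg/L as Cl₂.
Cl₂ equivalent: 4.079 mg/L × 209,000 L = 852.6 g.
Product at 64.0% available Cl: 852.6 / 0.64 = 1332 g.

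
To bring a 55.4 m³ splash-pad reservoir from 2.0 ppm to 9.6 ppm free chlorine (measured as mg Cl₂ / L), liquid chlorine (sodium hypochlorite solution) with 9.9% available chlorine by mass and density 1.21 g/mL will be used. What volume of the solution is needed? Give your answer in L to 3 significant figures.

3.51 L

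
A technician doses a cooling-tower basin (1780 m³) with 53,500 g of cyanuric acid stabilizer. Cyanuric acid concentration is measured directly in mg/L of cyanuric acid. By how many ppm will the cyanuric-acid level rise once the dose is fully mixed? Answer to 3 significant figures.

Volume: 1780 m³ = 1,780,000 L.
Rise: 53,500 g / 1,780,000 L × 1000 = 30.06 mg/L.

30.1 ppm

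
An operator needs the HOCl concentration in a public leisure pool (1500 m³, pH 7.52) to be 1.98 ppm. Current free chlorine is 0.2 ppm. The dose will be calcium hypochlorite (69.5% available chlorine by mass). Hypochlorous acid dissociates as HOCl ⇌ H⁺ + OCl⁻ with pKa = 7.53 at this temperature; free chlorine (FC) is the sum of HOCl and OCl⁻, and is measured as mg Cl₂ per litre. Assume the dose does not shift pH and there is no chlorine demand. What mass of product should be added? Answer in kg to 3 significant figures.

Volume: 1500 m³ = 1,500,000 L.
[OCl⁻]/[HOCl] = 10^(pH − pKa) = 10^(7.52 − 7.53) = 0.9772; fraction as HOCl = 1/(1 + 0.9772) = 0.5058.
Free chlorine required for 1.98 ppm HOCl: 1.98 / 0.5058 = 3.915 ppm.
FC to add: 3.915 − 0.2 = 3.715 mg/L as Cl₂.
Cl₂ equivalent: 3.715 mg/L × 1,500,000 L = 5572 g.
Product at 69.5% available Cl: 5572 / 0.695 = 8018 g.

8.02 kg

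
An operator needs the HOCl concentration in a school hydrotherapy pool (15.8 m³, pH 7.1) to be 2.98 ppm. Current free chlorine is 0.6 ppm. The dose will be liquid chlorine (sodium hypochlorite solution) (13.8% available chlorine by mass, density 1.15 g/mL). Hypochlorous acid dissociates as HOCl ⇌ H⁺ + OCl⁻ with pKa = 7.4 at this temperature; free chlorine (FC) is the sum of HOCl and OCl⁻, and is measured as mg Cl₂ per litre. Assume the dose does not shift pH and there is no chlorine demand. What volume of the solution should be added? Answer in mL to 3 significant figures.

386 mL

Volume: 15.8 m³ = 15,800 L.
[OCl⁻]/[HOCl] = 10^(pH − pKa) = 10^(7.1 − 7.4) = 0.5012; fraction as HOCl = 1/(1 + 0.5012) = 0.6661.
Free chlorine required for 2.98 ppm HOCl: 2.98 / 0.6661 = 4.474 ppm.
FC to add: 4.474 − 0.6 = 3.874 mg/L as Cl₂.
Cl₂ equivalent: 3.874 mg/L × 15,800 L = 61.2 g.
Product at 13.8% available Cl: 61.2 / 0.138 = 443.5 g.
Volume: 443.5 g ÷ 1.15 g/mL = 385.6 mL.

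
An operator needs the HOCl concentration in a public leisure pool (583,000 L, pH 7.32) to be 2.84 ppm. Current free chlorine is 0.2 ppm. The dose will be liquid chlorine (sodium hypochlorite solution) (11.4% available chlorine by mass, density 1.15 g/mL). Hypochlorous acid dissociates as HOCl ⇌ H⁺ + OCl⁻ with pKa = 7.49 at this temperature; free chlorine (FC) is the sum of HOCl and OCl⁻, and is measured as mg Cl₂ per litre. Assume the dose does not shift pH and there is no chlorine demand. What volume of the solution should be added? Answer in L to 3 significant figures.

[OCl⁻]/[HOCl] = 10^(pH − pKa) = 10^(7.32 − 7.49) = 0.6761; fraction as HOCl = 1/(1 + 0.6761) = 0.5966.
Free chlorine required for 2.84 ppm HOCl: 2.84 / 0.5966 = 4.76 ppm.
FC to add: 4.76 − 0.2 = 4.56 mg/L as Cl₂.
Cl₂ equivalent: 4.56 mg/L × 583,000 L = 2659 g.
Product at 11.4% available Cl: 2659 / 0.114 = 23,320 g.
Volume: 23,320 g ÷ 1.15 g/mL = 20,280 mL.

20.3 L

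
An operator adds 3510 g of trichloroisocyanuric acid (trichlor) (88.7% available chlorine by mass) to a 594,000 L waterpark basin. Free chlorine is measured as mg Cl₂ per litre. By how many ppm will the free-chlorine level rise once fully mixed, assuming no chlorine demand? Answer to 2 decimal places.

5.24 ppm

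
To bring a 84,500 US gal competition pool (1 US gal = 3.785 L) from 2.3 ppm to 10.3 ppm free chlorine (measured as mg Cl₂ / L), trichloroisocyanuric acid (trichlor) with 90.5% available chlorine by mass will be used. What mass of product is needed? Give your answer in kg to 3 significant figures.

Volume: 84,500 US gal × 3.785 L/gal = 319,832 L.
Chlorine deficit: 10.3 − 2.3 = 8 ppm = 8 mg/L as Cl₂.
Cl₂ equivalent needed: 8 mg/L × 319,832 L = 2,559,000 mg = 2559 g.
Product at 90.5% available chlorine: 2559 / 0.905 = 2827 g.

2.83 kg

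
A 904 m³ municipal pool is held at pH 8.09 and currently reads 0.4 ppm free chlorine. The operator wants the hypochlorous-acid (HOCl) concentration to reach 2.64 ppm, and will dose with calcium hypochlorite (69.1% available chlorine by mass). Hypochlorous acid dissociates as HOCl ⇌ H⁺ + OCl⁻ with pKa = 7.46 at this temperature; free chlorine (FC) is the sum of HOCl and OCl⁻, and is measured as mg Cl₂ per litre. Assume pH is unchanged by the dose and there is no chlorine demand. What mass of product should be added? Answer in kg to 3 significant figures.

17.7 kg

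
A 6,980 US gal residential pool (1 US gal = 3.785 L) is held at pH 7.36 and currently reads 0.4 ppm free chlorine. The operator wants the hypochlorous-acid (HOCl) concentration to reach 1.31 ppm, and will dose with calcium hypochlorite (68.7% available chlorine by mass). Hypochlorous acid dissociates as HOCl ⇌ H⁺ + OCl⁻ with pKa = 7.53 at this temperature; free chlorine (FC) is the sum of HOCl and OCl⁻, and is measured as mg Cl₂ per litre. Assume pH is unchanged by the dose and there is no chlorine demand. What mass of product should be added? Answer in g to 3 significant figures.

Volume: 6,980 US gal × 3.785 L/gal = 26,419 L.
[OCl⁻]/[HOCl] = 10^(pH − pKa) = 10^(7.36 − 7.53) = 0.6761; fraction as HOCl = 1/(1 + 0.6761) = 0.5966.
Free chlorine required for 1.31 ppm HOCl: 1.31 / 0.5966 = 2.196 ppm.
FC to add: 2.196 − 0.4 = 1.796 mg/L as Cl₂.
Cl₂ equivalent: 1.796 mg/L × 26,419 L = 47.44 g.
Product at 68.7% available Cl: 47.44 / 0.687 = 69.05 g.

69.1 g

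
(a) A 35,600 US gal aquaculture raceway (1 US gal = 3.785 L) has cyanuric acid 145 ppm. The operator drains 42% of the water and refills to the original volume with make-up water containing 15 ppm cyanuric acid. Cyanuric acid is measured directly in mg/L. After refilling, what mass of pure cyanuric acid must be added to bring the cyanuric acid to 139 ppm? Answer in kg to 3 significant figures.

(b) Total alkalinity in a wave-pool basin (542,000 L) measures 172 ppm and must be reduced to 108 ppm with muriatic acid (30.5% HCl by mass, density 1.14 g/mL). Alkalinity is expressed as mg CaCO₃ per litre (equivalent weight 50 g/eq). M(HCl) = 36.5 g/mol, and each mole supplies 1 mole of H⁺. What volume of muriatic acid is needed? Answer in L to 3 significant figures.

(a) 6.55 kg; (b) 72.8 L

(a) Volume: 35,600 US gal × 3.785 L/gal = 134,746 L.
(a) After draining 42% and refilling: 145 × 0.58 + 15 × 0.42 = 90.4 ppm.
(a) Deficit to target: 139 − 90.4 = 48.6 mg/L.
(a) Mass: 48.6 mg/L × 134,746 L = 6549 g cyanuric acid.

(b) Alkalinity to neutralize: (172 − 108) = 64 mg/L as CaCO₃ × 542,000 L = 34,690 g as CaCO₃.
(b) Equivalents of H⁺ required: 34,690 ÷ 50 g/eq = 693.8 eq = 693.8 mol HCl.
(b) Mass of HCl: 693.8 × 36.5 = 25,320 g.
(b) Mass of 30.5% solution: 25,320 / 0.305 = 83,020 g.
(b) Volume: 83,020 g ÷ 1.14 g/mL = 72,830 mL.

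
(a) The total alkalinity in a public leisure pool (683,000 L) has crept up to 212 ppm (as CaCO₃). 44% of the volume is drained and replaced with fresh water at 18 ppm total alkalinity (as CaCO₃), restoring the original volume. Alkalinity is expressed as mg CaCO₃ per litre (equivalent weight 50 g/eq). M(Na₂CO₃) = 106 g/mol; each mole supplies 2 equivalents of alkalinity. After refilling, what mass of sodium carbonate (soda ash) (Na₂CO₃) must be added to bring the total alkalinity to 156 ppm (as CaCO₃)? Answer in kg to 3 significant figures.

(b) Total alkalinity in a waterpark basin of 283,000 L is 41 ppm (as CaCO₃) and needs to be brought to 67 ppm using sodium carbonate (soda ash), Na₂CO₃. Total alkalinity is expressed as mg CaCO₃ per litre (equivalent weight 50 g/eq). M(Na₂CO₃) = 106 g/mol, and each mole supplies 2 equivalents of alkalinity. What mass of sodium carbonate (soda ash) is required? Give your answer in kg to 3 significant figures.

(a) After draining 44% and refilling: 212 × 0.56 + 18 × 0.44 = 126.64 ppm.
(a) Deficit to target: 156 − 126.64 = 29.36 mg/L.
(a) As CaCO₃: 29.36 mg/L × 683,000 L = 20,050 g; ÷ 50 g/eq ÷ 2 = 200.5 mol Na₂CO₃.
(a) Mass: 200.5 × 106 = 21,260 g.

(b) Alkalinity to add: (67 − 41) = 26 mg/L as CaCO₃ × 283,000 L = 7358 g as CaCO₃.
(b) Equivalents: 7358 g ÷ 50 g/eq = 147.2 eq.
(b) Each mole of Na₂CO₃ supplies 2 eq, so 147.2 / 2 = 73.58 mol.
(b) Mass: 73.58 mol × 106 g/mol = 7799 g.

(a) 21.3 kg; (b) 7.80 kg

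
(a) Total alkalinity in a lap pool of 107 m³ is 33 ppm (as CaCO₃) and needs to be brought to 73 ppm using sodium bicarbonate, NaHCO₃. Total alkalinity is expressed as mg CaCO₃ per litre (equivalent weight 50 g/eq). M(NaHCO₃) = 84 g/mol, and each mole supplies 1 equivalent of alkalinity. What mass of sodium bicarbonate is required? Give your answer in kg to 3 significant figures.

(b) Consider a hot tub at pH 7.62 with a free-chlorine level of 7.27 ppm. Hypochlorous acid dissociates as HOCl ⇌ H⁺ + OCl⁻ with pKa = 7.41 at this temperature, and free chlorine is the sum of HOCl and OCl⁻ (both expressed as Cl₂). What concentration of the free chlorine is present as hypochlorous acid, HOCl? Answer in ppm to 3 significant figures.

(a) 7.19 kg; (b) 2.77 ppm

(a) Volume: 107 m³ = 107,000 L.
(a) Alkalinity to add: (73 − 33) = 40 mg/L as CaCO₃ × 107,000 L = 4280 g as CaCO₃.
(a) Equivalents: 4280 g ÷ 50 g/eq = 85.6 eq.
(a) NaHCO₃ supplies 1 eq per mole → 85.6 mol.
(a) Mass: 85.6 mol × 84 g/mol = 7190 g.

(b) [OCl⁻]/[HOCl] = 10^(pH − pKa) = 10^(7.62 − 7.41) = 10^0.21 = 1.622.
(b) Fraction as HOCl = 1 / (1 + 1.622) = 0.3814.
(b) HOCl = 0.3814 × 7.27 ppm = 2.773 ppm.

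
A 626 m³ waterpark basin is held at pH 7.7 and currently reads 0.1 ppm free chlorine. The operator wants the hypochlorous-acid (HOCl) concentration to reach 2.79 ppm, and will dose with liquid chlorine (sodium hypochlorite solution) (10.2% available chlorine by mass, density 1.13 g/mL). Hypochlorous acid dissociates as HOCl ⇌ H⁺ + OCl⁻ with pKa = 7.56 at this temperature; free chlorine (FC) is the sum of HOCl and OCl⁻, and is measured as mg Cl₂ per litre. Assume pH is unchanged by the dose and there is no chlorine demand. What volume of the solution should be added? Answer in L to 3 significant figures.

35.5 L

Volume: 626 m³ = 626,000 L.
[OCl⁻]/[HOCl] = 10^(pH − pKa) = 10^(7.7 − 7.56) = 1.38; fraction as HOCl = 1/(1 + 1.38) = 0.4201.
Free chlorine required for 2.79 ppm HOCl: 2.79 / 0.4201 = 6.641 ppm.
FC to add: 6.641 − 0.1 = 6.541 mg/L as Cl₂.
Cl₂ equivalent: 6.541 mg/L × 626,000 L = 4095 g.
Product at 10.2% available Cl: 4095 / 0.102 = 40,150 g.
Volume: 40,150 g ÷ 1.13 g/mL = 35,530 mL.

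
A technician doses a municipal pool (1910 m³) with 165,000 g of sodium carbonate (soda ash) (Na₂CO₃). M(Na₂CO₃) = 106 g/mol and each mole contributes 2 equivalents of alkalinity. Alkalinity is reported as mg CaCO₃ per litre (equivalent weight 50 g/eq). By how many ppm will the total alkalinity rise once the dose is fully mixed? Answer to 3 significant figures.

Volume: 1910 m³ = 1,910,000 L.
Moles of Na₂CO₃: 165,000 g ÷ 106 g/mol = 1557 mol → 3113 eq of alkalinity.
As CaCO₃: 3113 eq × 50 g/eq = 155,700 g.
Rise: 155,700 g / 1,910,000 L × 1000 = 81.5 mg/L.

81.5 ppm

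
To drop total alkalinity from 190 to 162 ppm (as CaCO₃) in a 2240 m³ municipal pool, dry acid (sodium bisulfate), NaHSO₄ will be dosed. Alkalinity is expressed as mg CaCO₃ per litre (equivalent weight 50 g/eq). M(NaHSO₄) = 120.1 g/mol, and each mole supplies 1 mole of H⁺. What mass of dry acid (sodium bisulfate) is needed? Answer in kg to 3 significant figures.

Volume: 2240 m³ = 2,240,000 L.
Alkalinity to neutralize: (190 − 162) = 28 mg/L as CaCO₃ × 2,240,000 L = 62,720 g as CaCO₃.
Equivalents of H⁺ required: 62,720 ÷ 50 g/eq = 1254 eq = 1254 mol NaHSO₄.
Mass of NaHSO₄: 1254 × 120.1 = 150,700 g.

151 kg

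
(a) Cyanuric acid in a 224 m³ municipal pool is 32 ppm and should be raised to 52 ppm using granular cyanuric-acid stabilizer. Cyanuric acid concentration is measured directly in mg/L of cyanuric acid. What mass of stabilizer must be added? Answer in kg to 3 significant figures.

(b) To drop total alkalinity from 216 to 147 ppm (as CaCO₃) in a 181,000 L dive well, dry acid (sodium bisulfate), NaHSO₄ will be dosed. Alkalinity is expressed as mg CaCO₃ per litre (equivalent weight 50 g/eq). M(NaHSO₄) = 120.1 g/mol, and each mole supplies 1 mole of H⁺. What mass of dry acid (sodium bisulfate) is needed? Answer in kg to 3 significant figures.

(a) Volume: 224 m³ = 224,000 L.
(a) CYA to add: (52 − 32) = 20 mg/L × 224,000 L = 4480 g cyanuric acid.

(b) Alkalinity to neutralize: (216 − 147) = 69 mg/L as CaCO₃ × 181,000 L = 12,490 g as CaCO₃.
(b) Equivalents of H⁺ required: 12,490 ÷ 50 g/eq = 249.8 eq = 249.8 mol NaHSO₄.
(b) Mass of NaHSO₄: 249.8 × 120.1 = 30,000 g.

(a) 4.48 kg; (b) 30.0 kg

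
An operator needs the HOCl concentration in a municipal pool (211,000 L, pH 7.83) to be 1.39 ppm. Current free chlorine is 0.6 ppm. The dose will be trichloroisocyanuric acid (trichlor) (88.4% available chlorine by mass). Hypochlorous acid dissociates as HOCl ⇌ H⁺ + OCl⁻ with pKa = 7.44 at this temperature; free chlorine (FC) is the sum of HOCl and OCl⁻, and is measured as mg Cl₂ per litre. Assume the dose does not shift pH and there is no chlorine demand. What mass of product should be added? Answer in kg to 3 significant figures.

1.00 kg

[OCl⁻]/[HOCl] = 10^(pH − pKa) = 10^(7.83 − 7.44) = 2.455; fraction as HOCl = 1/(1 + 2.455) = 0.2895.
Free chlorine required for 1.39 ppm HOCl: 1.39 / 0.2895 = 4.802 ppm.
FC to add: 4.802 − 0.6 = 4.202 mg/L as Cl₂.
Cl₂ equivalent: 4.202 mg/L × 211,000 L = 886.6 g.
Product at 88.4% available Cl: 886.6 / 0.884 = 1003 g.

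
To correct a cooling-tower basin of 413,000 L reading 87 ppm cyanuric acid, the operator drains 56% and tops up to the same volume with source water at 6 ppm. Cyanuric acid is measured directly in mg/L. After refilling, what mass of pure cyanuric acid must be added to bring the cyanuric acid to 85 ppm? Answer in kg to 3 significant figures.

17.9 kg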